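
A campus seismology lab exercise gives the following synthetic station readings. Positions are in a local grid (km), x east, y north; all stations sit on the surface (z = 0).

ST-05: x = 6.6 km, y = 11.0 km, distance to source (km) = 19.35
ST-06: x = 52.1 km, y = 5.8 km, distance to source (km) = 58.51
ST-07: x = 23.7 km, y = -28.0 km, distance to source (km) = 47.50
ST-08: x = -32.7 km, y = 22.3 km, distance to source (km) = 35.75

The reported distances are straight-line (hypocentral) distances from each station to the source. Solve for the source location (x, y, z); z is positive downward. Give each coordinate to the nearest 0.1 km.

Each station gives a sphere (x−x_i)² + (y−y_i)² + z² = d_i² (stations at z=0).
Subtracting the ST-05 sphere from ST-06 and ST-07: z² cancels, leaving linear equations in x and y:
91.0 x − 10.4 y = -465.51
34.2 x − 78.0 y = -700.70
Solving: x ≈ -4.305, y ≈ 7.096 km (keep extra digits for the depth step; rounded: -4.3, 7.1).
Then from the ST-05 sphere: z² = 19.35² − (x − 6.6)² − (y − 11.0)² with x = -4.305, y = 7.096, so z ≈ 15.500 ≈ 15.5 km.
Check against ST-08 (with the unrounded solution): distance 35.75 ≈ 35.75 km. ✓

x ≈ -4.3 km, y ≈ 7.1 km, depth ≈ 15.5 km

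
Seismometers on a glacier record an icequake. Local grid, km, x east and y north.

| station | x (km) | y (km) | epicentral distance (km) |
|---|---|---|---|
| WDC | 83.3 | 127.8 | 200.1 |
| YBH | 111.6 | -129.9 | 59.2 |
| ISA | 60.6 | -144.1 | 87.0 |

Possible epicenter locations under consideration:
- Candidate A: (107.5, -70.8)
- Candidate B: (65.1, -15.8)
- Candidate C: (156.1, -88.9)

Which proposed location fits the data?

For each candidate, compare |candidate − station| to the reported distance:
Candidate A: residuals WDC 0.0, YBH 0.0, ISA 0.0 → max 0.0 km
Candidate B: residuals WDC 55.4, YBH 64.0, ISA 41.4 → max 64.0 km
Candidate C: residuals WDC 28.5, YBH 1.3, ISA 23.3 → max 28.5 km
Only Candidate A has all residuals ≈ 0.

Candidate A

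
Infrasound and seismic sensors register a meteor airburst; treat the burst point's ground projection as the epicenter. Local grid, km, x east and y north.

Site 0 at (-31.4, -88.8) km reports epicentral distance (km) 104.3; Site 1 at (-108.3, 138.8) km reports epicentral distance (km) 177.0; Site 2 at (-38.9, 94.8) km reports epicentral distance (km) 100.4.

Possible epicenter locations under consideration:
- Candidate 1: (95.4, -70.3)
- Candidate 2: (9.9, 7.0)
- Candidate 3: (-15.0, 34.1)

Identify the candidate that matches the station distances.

Candidate 2

For each candidate, compare |candidate − station| to the reported distance:
Candidate 1: residuals Site 0 23.8, Site 1 114.9, Site 2 112.4 → max 114.9 km
Candidate 2: residuals Site 0 0.0, Site 1 0.0, Site 2 0.1 → max 0.1 km
Candidate 3: residuals Site 0 19.7, Site 1 36.8, Site 2 35.2 → max 36.8 km
Only Candidate 2 has all residuals ≈ 0.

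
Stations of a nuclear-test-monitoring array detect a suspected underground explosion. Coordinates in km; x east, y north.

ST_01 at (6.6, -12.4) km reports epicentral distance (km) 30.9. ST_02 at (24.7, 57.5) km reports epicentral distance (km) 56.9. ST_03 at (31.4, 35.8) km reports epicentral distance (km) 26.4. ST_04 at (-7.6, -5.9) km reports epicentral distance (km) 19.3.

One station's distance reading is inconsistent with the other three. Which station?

Solve using three stations at a time. Using ST_01, ST_02, ST_04 (subtract circle equations pairwise → linear system) gives (x, y) ≈ (-10.8, 13.1).
Distances from that point to each station vs reported:
  ST_01: calculated 30.9 vs reported 30.9 → residual 0.0 km
  ST_02: calculated 56.9 vs reported 56.9 → residual 0.0 km
  ST_03: calculated 48.0 vs reported 26.4 → residual 21.6 km
  ST_04: calculated 19.3 vs reported 19.3 → residual 0.0 km
ST_01, ST_02, ST_04 are mutually consistent (residuals ≈ 0); ST_03 is off by 21.6 km.

ST_03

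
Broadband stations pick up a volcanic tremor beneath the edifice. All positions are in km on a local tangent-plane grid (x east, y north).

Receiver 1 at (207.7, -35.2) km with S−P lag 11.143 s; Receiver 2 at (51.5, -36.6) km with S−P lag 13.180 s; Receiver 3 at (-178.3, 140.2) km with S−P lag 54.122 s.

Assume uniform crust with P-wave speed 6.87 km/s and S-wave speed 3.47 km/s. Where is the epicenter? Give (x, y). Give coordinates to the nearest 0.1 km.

Distance from S−P lag: d = Δt · v_P v_S / (v_P − v_S) = Δt · (6.87·3.47)/(6.87−3.47) ≈ 7.0114·Δt.
So d_Receiver 1 = 78.13, d_Receiver 2 = 92.41, d_Receiver 3 = 379.47 km.
Circle about each station: (x − 207.7)² + (y + 35.2)² = 78.13²; (x − 51.5)² + (y + 36.6)² = 92.41²; (x + 178.3)² + (y − 140.2)² = 379.47².
Subtracting the Receiver 1 equation from the Receiver 2 and Receiver 3 equations removes the quadratic terms:
-312.4 x − 2.8 y = -42821.83
-772.0 x + 350.8 y = -130824.58
Solving the 2×2 system: x ≈ 137.7, y ≈ -69.9 km.
Check against Receiver 1 (with the unrounded x, y): √((x − 207.7)²+(y + 35.2)²) = 78.13 ≈ 78.13 km. ✓

x ≈ 137.7 km, y ≈ -69.9 km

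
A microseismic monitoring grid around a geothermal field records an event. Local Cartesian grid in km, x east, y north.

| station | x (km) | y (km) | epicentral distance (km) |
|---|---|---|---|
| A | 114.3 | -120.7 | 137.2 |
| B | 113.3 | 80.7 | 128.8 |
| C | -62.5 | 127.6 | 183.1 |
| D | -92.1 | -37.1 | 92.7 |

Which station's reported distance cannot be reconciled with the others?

B

Solve using three stations at a time. Using A, C, D (subtract circle equations pairwise → linear system) gives (x, y) ≈ (0.3, -44.4).
Distances from that point to each station vs reported:
  A: calculated 137.2 vs reported 137.2 → residual 0.0 km
  B: calculated 168.6 vs reported 128.8 → residual 39.8 km
  C: calculated 183.1 vs reported 183.1 → residual 0.0 km
  D: calculated 92.7 vs reported 92.7 → residual 0.0 km
A, C, D are mutually consistent (residuals ≈ 0); B is off by 39.8 km.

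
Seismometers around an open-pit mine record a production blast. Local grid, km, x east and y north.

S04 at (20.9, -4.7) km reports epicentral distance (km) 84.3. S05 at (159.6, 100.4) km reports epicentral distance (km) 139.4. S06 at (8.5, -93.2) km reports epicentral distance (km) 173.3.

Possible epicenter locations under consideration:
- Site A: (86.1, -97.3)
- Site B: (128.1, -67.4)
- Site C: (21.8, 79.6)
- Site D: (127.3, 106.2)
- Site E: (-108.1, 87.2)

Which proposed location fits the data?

For each candidate, compare |candidate − station| to the reported distance:
Site A: residuals S04 29.0, S05 71.5, S06 95.6 → max 95.6 km
Site B: residuals S04 39.9, S05 31.3, S06 50.9 → max 50.9 km
Site C: residuals S04 0.0, S05 0.0, S06 0.0 → max 0.0 km
Site D: residuals S04 69.4, S05 106.6, S06 58.8 → max 106.6 km
Site E: residuals S04 74.1, S05 128.6, S06 41.5 → max 128.6 km
Only Site C has all residuals ≈ 0.

Site C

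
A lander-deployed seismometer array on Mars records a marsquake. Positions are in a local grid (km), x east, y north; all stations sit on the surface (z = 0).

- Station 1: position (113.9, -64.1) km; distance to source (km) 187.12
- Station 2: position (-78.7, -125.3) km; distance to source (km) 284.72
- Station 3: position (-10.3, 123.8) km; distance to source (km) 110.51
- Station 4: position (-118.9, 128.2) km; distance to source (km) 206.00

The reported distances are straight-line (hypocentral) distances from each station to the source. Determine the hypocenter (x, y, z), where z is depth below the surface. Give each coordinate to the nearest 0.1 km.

Each station gives a sphere (x−x_i)² + (y−y_i)² + z² = d_i² (stations at z=0).
Subtracting the Station 1 sphere from Station 2 and Station 3: z² cancels, leaving linear equations in x and y:
-385.2 x − 122.4 y = -41239.82
-248.4 x + 375.8 y = 21151.94
Solving: x ≈ 73.697, y ≈ 104.998 km (keep extra digits for the depth step; rounded: 73.7, 105.0).
Then from the Station 1 sphere: z² = 187.12² − (x − 113.9)² − (y + 64.1)² with x = 73.697, y = 104.998, so z ≈ 69.307 ≈ 69.3 km.

(73.7, 105.0, 69.3)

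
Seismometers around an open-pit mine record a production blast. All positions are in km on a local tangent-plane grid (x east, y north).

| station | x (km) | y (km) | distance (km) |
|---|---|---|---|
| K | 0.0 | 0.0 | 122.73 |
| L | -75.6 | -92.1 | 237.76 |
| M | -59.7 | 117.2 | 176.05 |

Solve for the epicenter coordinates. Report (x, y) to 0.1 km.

Circle about each station: x² + y² = 122.73²; (x + 75.6)² + (y + 92.1)² = 237.76²; (x + 59.7)² + (y − 117.2)² = 176.05².
Subtracting the K equation from the L and M equations removes the quadratic terms:
-151.2 x − 184.2 y = -27269.39
-119.4 x + 234.4 y = 1368.98
Solving the 2×2 system: x ≈ 106.9, y ≈ 60.3 km.

106.9 km east, 60.3 km north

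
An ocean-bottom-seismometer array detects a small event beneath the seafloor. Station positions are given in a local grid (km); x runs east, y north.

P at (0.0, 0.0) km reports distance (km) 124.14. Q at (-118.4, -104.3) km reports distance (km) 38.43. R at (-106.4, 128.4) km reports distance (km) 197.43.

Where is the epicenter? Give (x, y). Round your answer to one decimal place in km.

(-103.2, -69.0)

Circle about each station: x² + y² = 124.14²; (x + 118.4)² + (y + 104.3)² = 38.43²; (x + 106.4)² + (y − 128.4)² = 197.43².
Subtracting pairs of circle equations eliminates x²+y² and gives linear equations (the radical axes):
-236.8 x − 208.6 y = 38830.92
-212.8 x + 256.8 y = 4239.65
Solving the 2×2 system: x ≈ -103.2, y ≈ -69.0 km.
Check against P (with the unrounded x, y): √(x²+y²) = 124.14 ≈ 124.14 km. ✓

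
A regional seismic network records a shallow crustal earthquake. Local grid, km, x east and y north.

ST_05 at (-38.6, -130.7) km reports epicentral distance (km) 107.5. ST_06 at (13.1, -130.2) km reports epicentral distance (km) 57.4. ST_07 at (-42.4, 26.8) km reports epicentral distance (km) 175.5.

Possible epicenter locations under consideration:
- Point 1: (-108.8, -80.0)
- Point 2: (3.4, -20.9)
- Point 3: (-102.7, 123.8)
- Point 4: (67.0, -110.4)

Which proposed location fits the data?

For each candidate, compare |candidate − station| to the reported distance:
Point 1: residuals ST_05 20.9, ST_06 74.4, ST_07 49.7 → max 74.4 km
Point 2: residuals ST_05 10.1, ST_06 52.3, ST_07 109.4 → max 109.4 km
Point 3: residuals ST_05 154.9, ST_06 221.8, ST_07 61.3 → max 221.8 km
Point 4: residuals ST_05 0.0, ST_06 0.0, ST_07 0.0 → max 0.0 km
Only Point 4 has all residuals ≈ 0.

Point 4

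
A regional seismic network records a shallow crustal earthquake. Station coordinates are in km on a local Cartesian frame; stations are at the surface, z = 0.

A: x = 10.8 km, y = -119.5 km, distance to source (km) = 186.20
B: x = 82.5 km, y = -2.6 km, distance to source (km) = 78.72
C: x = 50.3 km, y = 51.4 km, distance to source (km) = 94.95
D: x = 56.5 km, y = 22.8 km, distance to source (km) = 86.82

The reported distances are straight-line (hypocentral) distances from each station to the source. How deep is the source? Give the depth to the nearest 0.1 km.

depth ≈ 69.9 km

Each station gives a sphere (x−x_i)² + (y−y_i)² + z² = d_i² (stations at z=0).
Subtracting the A sphere from B and C: z² cancels, leaving linear equations in x and y:
143.4 x + 233.8 y = 20889.72
79.0 x + 341.8 y = 16430.10
Solving: x ≈ 108.000, y ≈ 23.107 km (keep extra digits for the depth step; rounded: 108.0, 23.1).
Then from the A sphere: z² = 186.20² − (x − 10.8)² − (y + 119.5)² with x = 108.000, y = 23.107, so z ≈ 69.899 ≈ 69.9 km.
Check against D (with the unrounded solution): distance 86.82 ≈ 86.82 km. ✓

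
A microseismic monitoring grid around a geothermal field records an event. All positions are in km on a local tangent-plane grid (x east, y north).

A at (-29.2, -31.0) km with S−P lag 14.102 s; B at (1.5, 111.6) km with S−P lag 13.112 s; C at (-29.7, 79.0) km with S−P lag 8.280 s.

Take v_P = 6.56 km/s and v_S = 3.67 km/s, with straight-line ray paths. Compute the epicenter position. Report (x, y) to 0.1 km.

(-97.2, 64.8)

Distance from S−P lag: d = Δt · v_P v_S / (v_P − v_S) = Δt · (6.56·3.67)/(6.56−3.67) ≈ 8.3305·Δt.
So d_A = 117.48, d_B = 109.23, d_C = 68.98 km.
Circle about each station: (x + 29.2)² + (y + 31.0)² = 117.48²; (x − 1.5)² + (y − 111.6)² = 109.23²; (x + 29.7)² + (y − 79.0)² = 68.98².
Subtracting pairs of circle equations eliminates x²+y² and gives linear equations (the radical axes):
61.4 x + 285.2 y = 12513.53
-1.0 x + 220.0 y = 14352.76
Solving the 2×2 system: x ≈ -97.2, y ≈ 64.8 km.
Check against A (with the unrounded x, y): √((x + 29.2)²+(y + 31.0)²) = 117.47 ≈ 117.48 km. ✓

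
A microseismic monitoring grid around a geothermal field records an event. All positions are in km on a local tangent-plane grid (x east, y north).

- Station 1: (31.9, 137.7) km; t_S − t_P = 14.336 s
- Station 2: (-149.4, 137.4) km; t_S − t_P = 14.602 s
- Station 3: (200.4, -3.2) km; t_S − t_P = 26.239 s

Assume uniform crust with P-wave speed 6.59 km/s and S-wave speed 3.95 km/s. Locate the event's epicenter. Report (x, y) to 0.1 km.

Distance from S−P lag: d = Δt · v_P v_S / (v_P − v_S) = Δt · (6.59·3.95)/(6.59−3.95) ≈ 9.8600·Δt.
So d_Station 1 = 141.35, d_Station 2 = 143.98, d_Station 3 = 258.72 km.
Circle about each station: (x − 31.9)² + (y − 137.7)² = 141.35²; (x + 149.4)² + (y − 137.4)² = 143.98²; (x − 200.4)² + (y + 3.2)² = 258.72².
Subtracting the Station 1 equation from the Station 2 and Station 3 equations removes the quadratic terms:
-362.6 x − 0.6 y = 20469.80
337.0 x − 281.8 y = -26764.72
Solving the 2×2 system: x ≈ -56.5, y ≈ 27.4 km.
Check against Station 1 (with the unrounded x, y): √((x − 31.9)²+(y − 137.7)²) = 141.34 ≈ 141.35 km. ✓

(-56.5, 27.4)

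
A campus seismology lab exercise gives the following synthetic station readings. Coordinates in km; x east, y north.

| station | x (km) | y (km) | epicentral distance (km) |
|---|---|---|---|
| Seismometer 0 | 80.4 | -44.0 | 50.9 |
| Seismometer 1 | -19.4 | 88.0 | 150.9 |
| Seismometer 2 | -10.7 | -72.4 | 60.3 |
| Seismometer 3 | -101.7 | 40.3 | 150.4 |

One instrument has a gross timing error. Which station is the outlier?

Seismometer 1

Solve using three stations at a time. Using Seismometer 0, Seismometer 2, Seismometer 3 (subtract circle equations pairwise → linear system) gives (x, y) ≈ (31.6, -29.4).
Distances from that point to each station vs reported:
  Seismometer 0: calculated 50.9 vs reported 50.9 → residual 0.0 km
  Seismometer 1: calculated 128.0 vs reported 150.9 → residual 22.9 km
  Seismometer 2: calculated 60.3 vs reported 60.3 → residual 0.0 km
  Seismometer 3: calculated 150.4 vs reported 150.4 → residual 0.0 km
Seismometer 0, Seismometer 2, Seismometer 3 are mutually consistent (residuals ≈ 0); Seismometer 1 is off by 22.9 km.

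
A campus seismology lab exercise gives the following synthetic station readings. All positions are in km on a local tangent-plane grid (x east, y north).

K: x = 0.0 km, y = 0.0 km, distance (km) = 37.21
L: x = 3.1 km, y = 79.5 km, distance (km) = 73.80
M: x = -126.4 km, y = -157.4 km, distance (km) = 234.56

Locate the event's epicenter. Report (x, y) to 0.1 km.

x ≈ 34.9 km, y ≈ 12.9 km

Circle about each station: x² + y² = 37.21²; (x − 3.1)² + (y − 79.5)² = 73.80²; (x + 126.4)² + (y + 157.4)² = 234.56².
Subtracting the K equation from the L and M equations removes the quadratic terms:
6.2 x + 159.0 y = 2268.00
-252.8 x − 314.8 y = -12882.09
Solving the 2×2 system: x ≈ 34.9, y ≈ 12.9 km.
Check against K (with the unrounded x, y): √(x²+y²) = 37.20 ≈ 37.21 km. ✓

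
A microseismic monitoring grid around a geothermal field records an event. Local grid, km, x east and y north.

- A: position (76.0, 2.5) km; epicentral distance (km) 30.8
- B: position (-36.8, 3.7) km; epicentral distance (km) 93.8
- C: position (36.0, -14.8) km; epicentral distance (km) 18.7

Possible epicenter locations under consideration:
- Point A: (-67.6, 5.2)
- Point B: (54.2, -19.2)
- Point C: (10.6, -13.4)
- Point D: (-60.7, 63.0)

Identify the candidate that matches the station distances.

For each candidate, compare |candidate − station| to the reported distance:
Point A: residuals A 112.8, B 63.0, C 86.8 → max 112.8 km
Point B: residuals A 0.0, B 0.0, C 0.0 → max 0.0 km
Point C: residuals A 36.5, B 43.4, C 6.7 → max 43.4 km
Point D: residuals A 118.7, B 29.9, C 105.4 → max 118.7 km
Only Point B has all residuals ≈ 0.

Point B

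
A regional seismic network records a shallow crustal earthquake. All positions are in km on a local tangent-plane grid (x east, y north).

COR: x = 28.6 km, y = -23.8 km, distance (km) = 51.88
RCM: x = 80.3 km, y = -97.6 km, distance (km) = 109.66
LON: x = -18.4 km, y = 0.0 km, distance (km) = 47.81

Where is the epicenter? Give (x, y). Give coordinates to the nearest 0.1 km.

Circle about each station: (x − 28.6)² + (y + 23.8)² = 51.88²; (x − 80.3)² + (y + 97.6)² = 109.66²; (x + 18.4)² + y² = 47.81².
Subtracting the COR equation from the RCM and LON equations removes the quadratic terms:
103.4 x − 147.6 y = 5255.67
-94.0 x + 47.6 y = -640.10
Solving the 2×2 system: x ≈ -17.4, y ≈ -47.8 km.

(-17.4, -47.8)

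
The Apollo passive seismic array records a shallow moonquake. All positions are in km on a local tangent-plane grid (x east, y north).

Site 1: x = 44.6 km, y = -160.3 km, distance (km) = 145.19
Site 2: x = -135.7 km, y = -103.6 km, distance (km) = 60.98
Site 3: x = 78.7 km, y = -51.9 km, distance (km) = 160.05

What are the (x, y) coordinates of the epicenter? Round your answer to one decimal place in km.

(-78.3, -83.0)

Circle about each station: (x − 44.6)² + (y + 160.3)² = 145.19²; (x + 135.7)² + (y + 103.6)² = 60.98²; (x − 78.7)² + (y + 51.9)² = 160.05².
Subtracting the Site 1 equation from the Site 2 and Site 3 equations removes the quadratic terms:
-360.6 x + 113.4 y = 18823.78
68.2 x + 216.8 y = -23333.82
Solving the 2×2 system: x ≈ -78.3, y ≈ -83.0 km.
Check against Site 1 (with the unrounded x, y): √((x − 44.6)²+(y + 160.3)²) = 145.19 ≈ 145.19 km. ✓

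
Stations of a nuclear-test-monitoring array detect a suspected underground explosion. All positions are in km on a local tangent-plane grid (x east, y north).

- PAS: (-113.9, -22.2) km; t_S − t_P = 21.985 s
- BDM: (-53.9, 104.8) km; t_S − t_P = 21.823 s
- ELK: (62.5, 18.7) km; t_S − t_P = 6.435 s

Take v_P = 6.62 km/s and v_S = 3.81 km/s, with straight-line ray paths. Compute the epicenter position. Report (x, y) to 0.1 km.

83.0 km east, -35.3 km north

Distance from S−P lag: d = Δt · v_P v_S / (v_P − v_S) = Δt · (6.62·3.81)/(6.62−3.81) ≈ 8.9759·Δt.
So d_PAS = 197.33, d_BDM = 195.88, d_ELK = 57.76 km.
Circle about each station: (x + 113.9)² + (y + 22.2)² = 197.33²; (x + 53.9)² + (y − 104.8)² = 195.88²; (x − 62.5)² + (y − 18.7)² = 57.76².
Subtracting pairs of circle equations eliminates x²+y² and gives linear equations (the radical axes):
120.0 x + 254.0 y = 992.35
352.8 x + 81.8 y = 26392.80
Solving the 2×2 system: x ≈ 83.0, y ≈ -35.3 km.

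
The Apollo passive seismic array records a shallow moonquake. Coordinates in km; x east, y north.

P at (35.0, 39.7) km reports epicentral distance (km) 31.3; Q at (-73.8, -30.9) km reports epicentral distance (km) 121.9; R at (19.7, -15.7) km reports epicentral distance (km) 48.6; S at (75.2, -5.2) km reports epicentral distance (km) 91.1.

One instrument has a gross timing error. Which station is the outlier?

Solve using three stations at a time. Using P, Q, S (subtract circle equations pairwise → linear system) gives (x, y) ≈ (9.6, 58.0).
Distances from that point to each station vs reported:
  P: calculated 31.3 vs reported 31.3 → residual 0.0 km
  Q: calculated 121.9 vs reported 121.9 → residual 0.0 km
  R: calculated 74.4 vs reported 48.6 → residual 25.8 km
  S: calculated 91.1 vs reported 91.1 → residual 0.0 km
P, Q, S are mutually consistent (residuals ≈ 0); R is off by 25.8 km.

R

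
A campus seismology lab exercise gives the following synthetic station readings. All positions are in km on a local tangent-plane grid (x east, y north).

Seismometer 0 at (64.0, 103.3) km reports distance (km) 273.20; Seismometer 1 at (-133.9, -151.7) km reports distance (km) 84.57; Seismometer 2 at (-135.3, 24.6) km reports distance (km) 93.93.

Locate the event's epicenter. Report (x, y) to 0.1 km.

x ≈ -148.5 km, y ≈ -68.4 km

Circle about each station: (x − 64.0)² + (y − 103.3)² = 273.20²; (x + 133.9)² + (y + 151.7)² = 84.57²; (x + 135.3)² + (y − 24.6)² = 93.93².
Subtracting the Seismometer 0 equation from the Seismometer 1 and Seismometer 2 equations removes the quadratic terms:
-395.8 x − 510.0 y = 93661.37
-398.6 x − 157.4 y = 69959.76
Solving the 2×2 system: x ≈ -148.5, y ≈ -68.4 km.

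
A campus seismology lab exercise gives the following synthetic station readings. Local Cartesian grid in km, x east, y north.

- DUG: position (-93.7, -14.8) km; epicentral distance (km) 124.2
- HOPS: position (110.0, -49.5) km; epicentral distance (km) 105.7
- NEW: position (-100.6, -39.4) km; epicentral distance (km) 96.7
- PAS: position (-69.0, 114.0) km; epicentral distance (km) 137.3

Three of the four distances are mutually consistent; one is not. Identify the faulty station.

Solve using three stations at a time. Using DUG, HOPS, PAS (subtract circle equations pairwise → linear system) gives (x, y) ≈ (26.7, 15.6).
Distances from that point to each station vs reported:
  DUG: calculated 124.2 vs reported 124.2 → residual 0.0 km
  HOPS: calculated 105.7 vs reported 105.7 → residual 0.0 km
  NEW: calculated 138.7 vs reported 96.7 → residual 42.0 km
  PAS: calculated 137.3 vs reported 137.3 → residual 0.0 km
DUG, HOPS, PAS are mutually consistent (residuals ≈ 0); NEW is off by 42.0 km.

NEW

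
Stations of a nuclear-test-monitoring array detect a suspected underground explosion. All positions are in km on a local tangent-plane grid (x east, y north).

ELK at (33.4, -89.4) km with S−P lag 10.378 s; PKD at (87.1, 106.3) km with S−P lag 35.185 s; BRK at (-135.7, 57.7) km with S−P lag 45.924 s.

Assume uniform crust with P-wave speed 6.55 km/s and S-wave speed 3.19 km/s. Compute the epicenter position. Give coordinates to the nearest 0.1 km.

x ≈ 93.7 km, y ≈ -112.4 km

Distance from S−P lag: d = Δt · v_P v_S / (v_P − v_S) = Δt · (6.55·3.19)/(6.55−3.19) ≈ 6.2186·Δt.
So d_ELK = 64.54, d_PKD = 218.80, d_BRK = 285.58 km.
Circle about each station: (x − 33.4)² + (y + 89.4)² = 64.54²; (x − 87.1)² + (y − 106.3)² = 218.80²; (x + 135.7)² + (y − 57.7)² = 285.58².
Subtracting pairs of circle equations eliminates x²+y² and gives linear equations (the radical axes):
107.4 x + 391.4 y = -33929.85
-338.2 x + 294.2 y = -64754.66
Solving the 2×2 system: x ≈ 93.7, y ≈ -112.4 km.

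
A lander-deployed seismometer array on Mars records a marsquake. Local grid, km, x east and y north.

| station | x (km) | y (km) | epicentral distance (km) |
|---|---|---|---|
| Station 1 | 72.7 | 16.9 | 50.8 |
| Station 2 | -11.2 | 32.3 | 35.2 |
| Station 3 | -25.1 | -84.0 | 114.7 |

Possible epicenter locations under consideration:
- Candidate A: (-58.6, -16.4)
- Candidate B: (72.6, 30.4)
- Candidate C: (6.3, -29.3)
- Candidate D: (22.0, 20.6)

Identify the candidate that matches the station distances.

For each candidate, compare |candidate − station| to the reported distance:
Candidate A: residuals Station 1 84.7, Station 2 32.8, Station 3 39.3 → max 84.7 km
Candidate B: residuals Station 1 37.3, Station 2 48.6, Station 3 35.7 → max 48.6 km
Candidate C: residuals Station 1 30.1, Station 2 28.8, Station 3 51.6 → max 51.6 km
Candidate D: residuals Station 1 0.0, Station 2 0.0, Station 3 0.0 → max 0.0 km
Only Candidate D has all residuals ≈ 0.

Candidate D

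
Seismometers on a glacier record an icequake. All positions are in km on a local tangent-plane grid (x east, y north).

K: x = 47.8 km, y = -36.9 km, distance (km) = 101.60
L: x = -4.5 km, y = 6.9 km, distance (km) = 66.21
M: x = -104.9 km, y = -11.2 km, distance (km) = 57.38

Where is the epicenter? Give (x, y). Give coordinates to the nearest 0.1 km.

Circle about each station: (x − 47.8)² + (y + 36.9)² = 101.60²; (x + 4.5)² + (y − 6.9)² = 66.21²; (x + 104.9)² + (y + 11.2)² = 57.38².
Subtracting the K equation from the L and M equations removes the quadratic terms:
-104.6 x + 87.6 y = 2360.21
-305.4 x + 51.4 y = 14513.10
Solving the 2×2 system: x ≈ -53.8, y ≈ -37.3 km.

-53.8 km east, -37.3 km north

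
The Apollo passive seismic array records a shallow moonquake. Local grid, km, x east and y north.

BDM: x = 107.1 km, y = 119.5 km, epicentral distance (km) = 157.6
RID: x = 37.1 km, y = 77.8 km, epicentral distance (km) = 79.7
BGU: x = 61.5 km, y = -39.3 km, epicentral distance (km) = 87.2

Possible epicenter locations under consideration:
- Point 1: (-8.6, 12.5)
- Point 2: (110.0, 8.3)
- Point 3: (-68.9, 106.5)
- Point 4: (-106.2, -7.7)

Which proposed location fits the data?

Point 1

For each candidate, compare |candidate − station| to the reported distance:
Point 1: residuals BDM 0.0, RID 0.0, BGU 0.0 → max 0.0 km
Point 2: residuals BDM 46.4, RID 21.0, BGU 19.2 → max 46.4 km
Point 3: residuals BDM 18.9, RID 30.1, BGU 108.4 → max 108.4 km
Point 4: residuals BDM 90.7, RID 87.2, BGU 83.5 → max 90.7 km
Only Point 1 has all residuals ≈ 0.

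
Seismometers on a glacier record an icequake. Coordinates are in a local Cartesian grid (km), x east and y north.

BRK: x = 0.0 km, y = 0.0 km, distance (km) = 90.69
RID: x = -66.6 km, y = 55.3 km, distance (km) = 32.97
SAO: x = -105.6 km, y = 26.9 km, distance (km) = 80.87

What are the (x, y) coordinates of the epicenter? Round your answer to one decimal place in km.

-44.0 km east, 79.3 km north

Circle about each station: x² + y² = 90.69²; (x + 66.6)² + (y − 55.3)² = 32.97²; (x + 105.6)² + (y − 26.9)² = 80.87².
Subtracting pairs of circle equations eliminates x²+y² and gives linear equations (the radical axes):
-133.2 x + 110.6 y = 14631.31
-211.2 x + 53.8 y = 13559.69
Solving the 2×2 system: x ≈ -44.0, y ≈ 79.3 km.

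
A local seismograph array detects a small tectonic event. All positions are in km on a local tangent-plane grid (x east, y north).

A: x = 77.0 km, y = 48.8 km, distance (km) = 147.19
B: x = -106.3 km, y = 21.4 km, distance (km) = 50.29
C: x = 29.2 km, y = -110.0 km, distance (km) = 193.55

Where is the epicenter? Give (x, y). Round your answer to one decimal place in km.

Circle about each station: (x − 77.0)² + (y − 48.8)² = 147.19²; (x + 106.3)² + (y − 21.4)² = 50.29²; (x − 29.2)² + (y + 110.0)² = 193.55².
Subtracting the A equation from the B and C equations removes the quadratic terms:
-366.6 x − 54.8 y = 22583.02
-95.6 x − 317.6 y = -11154.51
Solving the 2×2 system: x ≈ -70.0, y ≈ 56.2 km.

(-70.0, 56.2)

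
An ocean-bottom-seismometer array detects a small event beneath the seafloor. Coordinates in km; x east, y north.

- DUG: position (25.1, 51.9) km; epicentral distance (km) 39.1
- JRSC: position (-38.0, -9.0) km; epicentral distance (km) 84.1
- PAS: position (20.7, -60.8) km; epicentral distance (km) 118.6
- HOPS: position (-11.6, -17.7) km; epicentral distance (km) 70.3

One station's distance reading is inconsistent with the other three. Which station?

Solve using three stations at a time. Using DUG, PAS, HOPS (subtract circle equations pairwise → linear system) gives (x, y) ≈ (-14.1, 52.6).
Distances from that point to each station vs reported:
  DUG: calculated 39.2 vs reported 39.1 → residual 0.1 km
  JRSC: calculated 66.1 vs reported 84.1 → residual 18.0 km
  PAS: calculated 118.6 vs reported 118.6 → residual 0.0 km
  HOPS: calculated 70.4 vs reported 70.3 → residual 0.1 km
DUG, PAS, HOPS are mutually consistent (residuals ≈ 0); JRSC is off by 18.0 km.

JRSC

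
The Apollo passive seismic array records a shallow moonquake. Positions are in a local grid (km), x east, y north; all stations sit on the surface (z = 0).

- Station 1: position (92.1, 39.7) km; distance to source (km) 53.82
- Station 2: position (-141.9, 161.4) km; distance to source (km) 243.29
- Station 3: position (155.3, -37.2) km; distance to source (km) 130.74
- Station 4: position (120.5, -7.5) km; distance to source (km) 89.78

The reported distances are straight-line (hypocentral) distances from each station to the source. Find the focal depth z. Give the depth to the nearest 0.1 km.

Each station gives a sphere (x−x_i)² + (y−y_i)² + z² = d_i² (stations at z=0).
Subtracting the Station 1 sphere from Station 2 and Station 3: z² cancels, leaving linear equations in x and y:
-468.0 x + 243.4 y = -20166.36
126.4 x − 153.8 y = 1247.07
Solving: x ≈ 67.893, y ≈ 47.689 km (keep extra digits for the depth step; rounded: 67.9, 47.7).
Then from the Station 1 sphere: z² = 53.82² − (x − 92.1)² − (y − 39.7)² with x = 67.893, y = 47.689, so z ≈ 47.400 ≈ 47.4 km.
Check against Station 4 (with the unrounded solution): distance 89.78 ≈ 89.78 km. ✓

z ≈ 47.4 km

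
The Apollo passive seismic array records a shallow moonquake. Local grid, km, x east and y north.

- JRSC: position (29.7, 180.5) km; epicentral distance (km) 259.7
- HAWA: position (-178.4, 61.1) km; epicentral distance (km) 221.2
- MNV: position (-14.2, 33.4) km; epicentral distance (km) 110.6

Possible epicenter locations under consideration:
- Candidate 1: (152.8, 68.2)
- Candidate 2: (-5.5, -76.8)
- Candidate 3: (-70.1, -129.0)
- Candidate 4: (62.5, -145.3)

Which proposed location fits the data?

Candidate 2

For each candidate, compare |candidate − station| to the reported distance:
Candidate 1: residuals JRSC 93.1, HAWA 110.1, MNV 60.0 → max 110.1 km
Candidate 2: residuals JRSC 0.0, HAWA 0.0, MNV 0.1 → max 0.1 km
Candidate 3: residuals JRSC 65.5, HAWA 2.4, MNV 61.2 → max 65.5 km
Candidate 4: residuals JRSC 67.7, HAWA 96.0, MNV 83.9 → max 96.0 km
Only Candidate 2 has all residuals ≈ 0.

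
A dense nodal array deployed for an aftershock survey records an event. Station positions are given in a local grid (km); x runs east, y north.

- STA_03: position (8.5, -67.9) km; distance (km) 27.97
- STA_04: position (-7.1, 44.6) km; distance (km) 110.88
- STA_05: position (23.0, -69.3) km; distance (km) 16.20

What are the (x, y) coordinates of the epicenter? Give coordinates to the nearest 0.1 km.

Circle about each station: (x − 8.5)² + (y + 67.9)² = 27.97²; (x + 7.1)² + (y − 44.6)² = 110.88²; (x − 23.0)² + (y + 69.3)² = 16.20².
Subtracting the STA_03 equation from the STA_04 and STA_05 equations removes the quadratic terms:
-31.2 x + 225.0 y = -14155.14
29.0 x − 2.8 y = 1168.71
Solving the 2×2 system: x ≈ 34.7, y ≈ -58.1 km.

x ≈ 34.7 km, y ≈ -58.1 km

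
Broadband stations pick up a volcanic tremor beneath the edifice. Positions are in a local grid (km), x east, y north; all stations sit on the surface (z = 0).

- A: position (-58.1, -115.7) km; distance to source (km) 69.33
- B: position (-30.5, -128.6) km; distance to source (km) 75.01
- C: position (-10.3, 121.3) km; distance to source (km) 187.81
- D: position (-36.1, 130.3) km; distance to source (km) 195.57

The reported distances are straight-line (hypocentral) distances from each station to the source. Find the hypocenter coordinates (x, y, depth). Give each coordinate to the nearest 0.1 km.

Each station gives a sphere (x−x_i)² + (y−y_i)² + z² = d_i² (stations at z=0).
Subtracting the A sphere from B and C: z² cancels, leaving linear equations in x and y:
55.2 x − 25.8 y = -113.74
95.6 x + 474.0 y = -32408.27
Solving: x ≈ -31.087, y ≈ -62.102 km (keep extra digits for the depth step; rounded: -31.1, -62.1).
Then from the A sphere: z² = 69.33² − (x + 58.1)² − (y + 115.7)² with x = -31.087, y = -62.102, so z ≈ 34.702 ≈ 34.7 km.
Check against D (with the unrounded solution): distance 195.57 ≈ 195.57 km. ✓

x ≈ -31.1 km, y ≈ -62.1 km, depth ≈ 34.7 km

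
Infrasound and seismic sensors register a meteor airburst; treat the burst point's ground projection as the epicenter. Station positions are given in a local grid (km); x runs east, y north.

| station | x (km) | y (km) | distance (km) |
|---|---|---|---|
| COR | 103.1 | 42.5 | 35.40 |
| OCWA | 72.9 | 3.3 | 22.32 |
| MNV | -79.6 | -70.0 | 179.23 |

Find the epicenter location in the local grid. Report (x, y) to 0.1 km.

Circle about each station: (x − 103.1)² + (y − 42.5)² = 35.40²; (x − 72.9)² + (y − 3.3)² = 22.32²; (x + 79.6)² + (y + 70.0)² = 179.23².
Subtracting the COR equation from the OCWA and MNV equations removes the quadratic terms:
-60.4 x − 78.4 y = -6355.58
-365.4 x − 225.0 y = -32069.93
Solving the 2×2 system: x ≈ 72.0, y ≈ 25.6 km.

x ≈ 72.0 km, y ≈ 25.6 km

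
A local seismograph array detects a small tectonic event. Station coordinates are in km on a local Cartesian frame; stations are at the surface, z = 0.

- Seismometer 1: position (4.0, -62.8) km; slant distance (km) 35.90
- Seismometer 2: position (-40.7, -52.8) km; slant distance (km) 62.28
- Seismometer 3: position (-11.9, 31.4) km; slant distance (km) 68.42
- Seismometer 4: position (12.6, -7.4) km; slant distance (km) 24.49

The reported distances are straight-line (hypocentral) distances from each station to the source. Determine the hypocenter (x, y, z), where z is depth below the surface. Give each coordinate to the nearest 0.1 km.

(16.8, -30.2, 7.9)

Each station gives a sphere (x−x_i)² + (y−y_i)² + z² = d_i² (stations at z=0).
Subtracting the Seismometer 1 sphere from Seismometer 2 and Seismometer 3: z² cancels, leaving linear equations in x and y:
-89.4 x + 20.0 y = -2105.50
-31.8 x + 188.4 y = -6224.76
Solving: x ≈ 16.794, y ≈ -30.205 km (keep extra digits for the depth step; rounded: 16.8, -30.2).
Then from the Seismometer 1 sphere: z² = 35.90² − (x − 4.0)² − (y + 62.8)² with x = 16.794, y = -30.205, so z ≈ 7.918 ≈ 7.9 km.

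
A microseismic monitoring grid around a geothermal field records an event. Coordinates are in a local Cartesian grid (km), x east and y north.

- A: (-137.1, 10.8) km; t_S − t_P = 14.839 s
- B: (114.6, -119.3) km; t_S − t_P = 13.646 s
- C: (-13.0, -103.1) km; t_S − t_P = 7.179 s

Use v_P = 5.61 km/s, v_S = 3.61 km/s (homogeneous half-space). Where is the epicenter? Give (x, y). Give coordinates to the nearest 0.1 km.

6.6 km east, -33.1 km north

Distance from S−P lag: d = Δt · v_P v_S / (v_P − v_S) = Δt · (5.61·3.61)/(5.61−3.61) ≈ 10.1260·Δt.
So d_A = 150.26, d_B = 138.18, d_C = 72.69 km.
Circle about each station: (x + 137.1)² + (y − 10.8)² = 150.26²; (x − 114.6)² + (y + 119.3)² = 138.18²; (x + 13.0)² + (y + 103.1)² = 72.69².
Subtracting the A equation from the B and C equations removes the quadratic terms:
503.4 x − 260.2 y = 11936.96
248.2 x − 227.8 y = 9179.79
Solving the 2×2 system: x ≈ 6.6, y ≈ -33.1 km.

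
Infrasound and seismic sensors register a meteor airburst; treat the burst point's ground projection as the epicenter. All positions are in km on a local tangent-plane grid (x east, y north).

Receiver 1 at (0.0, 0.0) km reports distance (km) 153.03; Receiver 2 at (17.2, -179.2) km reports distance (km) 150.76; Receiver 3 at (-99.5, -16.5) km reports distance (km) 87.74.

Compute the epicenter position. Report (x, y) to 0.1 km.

Circle about each station: x² + y² = 153.03²; (x − 17.2)² + (y + 179.2)² = 150.76²; (x + 99.5)² + (y + 16.5)² = 87.74².
Subtracting the Receiver 1 equation from the Receiver 2 and Receiver 3 equations removes the quadratic terms:
34.4 x − 358.4 y = 33098.08
-199.0 x − 33.0 y = 25892.37
Solving the 2×2 system: x ≈ -113.0, y ≈ -103.2 km.

(-113.0, -103.2)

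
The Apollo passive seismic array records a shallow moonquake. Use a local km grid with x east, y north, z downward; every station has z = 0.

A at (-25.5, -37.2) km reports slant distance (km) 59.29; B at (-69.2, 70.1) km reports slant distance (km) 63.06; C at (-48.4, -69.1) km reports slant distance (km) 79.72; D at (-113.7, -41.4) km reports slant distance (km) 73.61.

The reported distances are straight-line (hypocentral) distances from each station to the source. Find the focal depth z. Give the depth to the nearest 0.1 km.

depth ≈ 11.9 km

Each station gives a sphere (x−x_i)² + (y−y_i)² + z² = d_i² (stations at z=0).
Subtracting the A sphere from B and C: z² cancels, leaving linear equations in x and y:
-87.4 x + 214.6 y = 7207.30
-45.8 x − 63.8 y = 2243.31
Solving: x ≈ -61.100, y ≈ 8.700 km (keep extra digits for the depth step; rounded: -61.1, 8.7).
Then from the A sphere: z² = 59.29² − (x + 25.5)² − (y + 37.2)² with x = -61.100, y = 8.700, so z ≈ 11.880 ≈ 11.9 km.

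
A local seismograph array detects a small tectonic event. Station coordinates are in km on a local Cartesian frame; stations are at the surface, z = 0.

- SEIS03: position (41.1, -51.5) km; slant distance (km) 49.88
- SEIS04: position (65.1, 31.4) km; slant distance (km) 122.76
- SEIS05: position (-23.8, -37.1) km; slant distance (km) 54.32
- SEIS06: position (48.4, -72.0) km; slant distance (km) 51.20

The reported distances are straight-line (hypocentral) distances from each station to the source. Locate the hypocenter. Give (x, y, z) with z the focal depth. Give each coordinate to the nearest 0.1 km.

Each station gives a sphere (x−x_i)² + (y−y_i)² + z² = d_i² (stations at z=0).
Subtracting the SEIS03 sphere from SEIS04 and SEIS05: z² cancels, leaving linear equations in x and y:
48.0 x + 165.8 y = -11699.49
-129.8 x + 28.8 y = -2861.26
Solving: x ≈ 6.001, y ≈ -72.301 km (keep extra digits for the depth step; rounded: 6.0, -72.3).
Then from the SEIS03 sphere: z² = 49.88² − (x − 41.1)² − (y + 51.5)² with x = 6.001, y = -72.301, so z ≈ 28.695 ≈ 28.7 km.

(6.0, -72.3, 28.7)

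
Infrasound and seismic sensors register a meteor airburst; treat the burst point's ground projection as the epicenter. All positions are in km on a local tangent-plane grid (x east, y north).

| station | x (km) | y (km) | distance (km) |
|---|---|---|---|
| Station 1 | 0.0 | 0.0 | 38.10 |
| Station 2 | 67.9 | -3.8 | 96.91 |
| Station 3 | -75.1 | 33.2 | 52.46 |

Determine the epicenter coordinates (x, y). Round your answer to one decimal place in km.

x ≈ -22.7 km, y ≈ 30.6 km

Circle about each station: x² + y² = 38.10²; (x − 67.9)² + (y + 3.8)² = 96.91²; (x + 75.1)² + (y − 33.2)² = 52.46².
Subtracting pairs of circle equations eliminates x²+y² and gives linear equations (the radical axes):
135.8 x − 7.6 y = -3315.09
-150.2 x + 66.4 y = 5441.81
Solving the 2×2 system: x ≈ -22.7, y ≈ 30.6 km.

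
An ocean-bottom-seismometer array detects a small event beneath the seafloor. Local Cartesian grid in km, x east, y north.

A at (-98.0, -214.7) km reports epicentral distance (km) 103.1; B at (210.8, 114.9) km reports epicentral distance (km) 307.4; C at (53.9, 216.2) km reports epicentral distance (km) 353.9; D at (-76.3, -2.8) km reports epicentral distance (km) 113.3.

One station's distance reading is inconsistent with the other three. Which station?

B

Solve using three stations at a time. Using A, C, D (subtract circle equations pairwise → linear system) gives (x, y) ≈ (-68.5, -115.9).
Distances from that point to each station vs reported:
  A: calculated 103.1 vs reported 103.1 → residual 0.0 km
  B: calculated 362.3 vs reported 307.4 → residual 54.9 km
  C: calculated 353.9 vs reported 353.9 → residual 0.0 km
  D: calculated 113.3 vs reported 113.3 → residual 0.0 km
A, C, D are mutually consistent (residuals ≈ 0); B is off by 54.9 km.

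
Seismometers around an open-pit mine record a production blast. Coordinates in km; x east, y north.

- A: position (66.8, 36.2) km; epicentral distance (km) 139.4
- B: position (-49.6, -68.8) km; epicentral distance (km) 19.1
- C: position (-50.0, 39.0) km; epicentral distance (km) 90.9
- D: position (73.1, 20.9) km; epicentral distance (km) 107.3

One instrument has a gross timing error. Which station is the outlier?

Solve using three stations at a time. Using A, B, C (subtract circle equations pairwise → linear system) gives (x, y) ≈ (-41.6, -51.5).
Distances from that point to each station vs reported:
  A: calculated 139.4 vs reported 139.4 → residual 0.0 km
  B: calculated 19.1 vs reported 19.1 → residual 0.0 km
  C: calculated 90.9 vs reported 90.9 → residual 0.0 km
  D: calculated 135.6 vs reported 107.3 → residual 28.3 km
A, B, C are mutually consistent (residuals ≈ 0); D is off by 28.3 km.

D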